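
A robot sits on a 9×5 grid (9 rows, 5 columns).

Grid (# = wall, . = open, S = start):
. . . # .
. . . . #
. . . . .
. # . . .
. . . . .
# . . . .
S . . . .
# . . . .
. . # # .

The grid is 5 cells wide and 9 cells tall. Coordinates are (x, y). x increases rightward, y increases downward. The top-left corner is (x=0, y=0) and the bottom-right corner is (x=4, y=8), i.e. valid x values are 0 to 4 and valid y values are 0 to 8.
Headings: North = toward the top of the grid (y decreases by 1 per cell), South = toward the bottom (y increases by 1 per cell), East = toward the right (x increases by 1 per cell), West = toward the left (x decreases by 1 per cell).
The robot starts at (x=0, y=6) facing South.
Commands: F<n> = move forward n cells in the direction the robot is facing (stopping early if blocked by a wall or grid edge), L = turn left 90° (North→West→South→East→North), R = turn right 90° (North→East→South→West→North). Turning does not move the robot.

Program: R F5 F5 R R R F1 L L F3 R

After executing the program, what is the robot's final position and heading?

Start: (x=0, y=6), facing South
  R: turn right, now facing West
  F5: move forward 0/5 (blocked), now at (x=0, y=6)
  F5: move forward 0/5 (blocked), now at (x=0, y=6)
  R: turn right, now facing North
  R: turn right, now facing East
  R: turn right, now facing South
  F1: move forward 0/1 (blocked), now at (x=0, y=6)
  L: turn left, now facing East
  L: turn left, now facing North
  F3: move forward 0/3 (blocked), now at (x=0, y=6)
  R: turn right, now facing East
Final: (x=0, y=6), facing East

Answer: Final position: (x=0, y=6), facing East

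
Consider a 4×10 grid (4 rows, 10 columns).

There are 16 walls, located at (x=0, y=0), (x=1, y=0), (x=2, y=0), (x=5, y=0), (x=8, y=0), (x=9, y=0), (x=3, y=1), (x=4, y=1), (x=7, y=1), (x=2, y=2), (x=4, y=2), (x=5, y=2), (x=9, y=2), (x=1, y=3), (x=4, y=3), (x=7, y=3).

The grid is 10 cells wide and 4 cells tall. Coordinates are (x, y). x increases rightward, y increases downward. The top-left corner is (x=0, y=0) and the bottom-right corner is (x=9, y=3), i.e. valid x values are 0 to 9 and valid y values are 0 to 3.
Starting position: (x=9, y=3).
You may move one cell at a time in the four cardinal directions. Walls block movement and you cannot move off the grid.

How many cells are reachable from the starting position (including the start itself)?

BFS flood-fill from (x=9, y=3):
  Distance 0: (x=9, y=3)
  Distance 1: (x=8, y=3)
  Distance 2: (x=8, y=2)
  Distance 3: (x=8, y=1), (x=7, y=2)
  Distance 4: (x=9, y=1), (x=6, y=2)
  Distance 5: (x=6, y=1), (x=6, y=3)
  Distance 6: (x=6, y=0), (x=5, y=1), (x=5, y=3)
  Distance 7: (x=7, y=0)
Total reachable: 13 (grid has 24 open cells total)

Answer: Reachable cells: 13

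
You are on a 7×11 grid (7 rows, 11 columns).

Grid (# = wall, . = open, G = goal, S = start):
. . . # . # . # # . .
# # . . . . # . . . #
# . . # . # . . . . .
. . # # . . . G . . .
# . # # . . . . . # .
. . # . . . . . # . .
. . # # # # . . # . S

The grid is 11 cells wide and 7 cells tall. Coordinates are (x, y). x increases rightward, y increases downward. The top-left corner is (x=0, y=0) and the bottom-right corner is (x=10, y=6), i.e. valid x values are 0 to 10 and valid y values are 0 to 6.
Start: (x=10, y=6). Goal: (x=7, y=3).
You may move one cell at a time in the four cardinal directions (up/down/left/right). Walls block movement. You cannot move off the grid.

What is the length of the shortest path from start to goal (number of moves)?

BFS from (x=10, y=6) until reaching (x=7, y=3):
  Distance 0: (x=10, y=6)
  Distance 1: (x=10, y=5), (x=9, y=6)
  Distance 2: (x=10, y=4), (x=9, y=5)
  Distance 3: (x=10, y=3)
  Distance 4: (x=10, y=2), (x=9, y=3)
  Distance 5: (x=9, y=2), (x=8, y=3)
  Distance 6: (x=9, y=1), (x=8, y=2), (x=7, y=3), (x=8, y=4)  <- goal reached here
One shortest path (6 moves): (x=10, y=6) -> (x=10, y=5) -> (x=10, y=4) -> (x=10, y=3) -> (x=9, y=3) -> (x=8, y=3) -> (x=7, y=3)

Answer: Shortest path length: 6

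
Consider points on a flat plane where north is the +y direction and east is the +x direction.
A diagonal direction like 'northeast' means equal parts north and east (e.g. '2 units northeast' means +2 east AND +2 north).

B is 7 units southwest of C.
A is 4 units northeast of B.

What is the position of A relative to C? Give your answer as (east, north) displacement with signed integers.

Answer: A is at (east=-3, north=-3) relative to C.

Derivation:
Place C at the origin (east=0, north=0).
  B is 7 units southwest of C: delta (east=-7, north=-7); B at (east=-7, north=-7).
  A is 4 units northeast of B: delta (east=+4, north=+4); A at (east=-3, north=-3).
Therefore A relative to C: (east=-3, north=-3).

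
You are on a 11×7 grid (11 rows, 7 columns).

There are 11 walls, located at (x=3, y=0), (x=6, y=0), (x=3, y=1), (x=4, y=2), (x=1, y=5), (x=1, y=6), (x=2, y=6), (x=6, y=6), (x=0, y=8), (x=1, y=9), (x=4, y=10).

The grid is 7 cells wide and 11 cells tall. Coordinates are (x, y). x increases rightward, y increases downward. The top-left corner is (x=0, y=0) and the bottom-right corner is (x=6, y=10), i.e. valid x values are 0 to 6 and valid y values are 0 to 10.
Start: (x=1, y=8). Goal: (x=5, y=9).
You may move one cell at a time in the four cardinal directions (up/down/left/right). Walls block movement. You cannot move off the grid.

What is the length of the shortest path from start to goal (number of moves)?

Answer: Shortest path length: 5

Derivation:
BFS from (x=1, y=8) until reaching (x=5, y=9):
  Distance 0: (x=1, y=8)
  Distance 1: (x=1, y=7), (x=2, y=8)
  Distance 2: (x=0, y=7), (x=2, y=7), (x=3, y=8), (x=2, y=9)
  Distance 3: (x=0, y=6), (x=3, y=7), (x=4, y=8), (x=3, y=9), (x=2, y=10)
  Distance 4: (x=0, y=5), (x=3, y=6), (x=4, y=7), (x=5, y=8), (x=4, y=9), (x=1, y=10), (x=3, y=10)
  Distance 5: (x=0, y=4), (x=3, y=5), (x=4, y=6), (x=5, y=7), (x=6, y=8), (x=5, y=9), (x=0, y=10)  <- goal reached here
One shortest path (5 moves): (x=1, y=8) -> (x=2, y=8) -> (x=3, y=8) -> (x=4, y=8) -> (x=5, y=8) -> (x=5, y=9)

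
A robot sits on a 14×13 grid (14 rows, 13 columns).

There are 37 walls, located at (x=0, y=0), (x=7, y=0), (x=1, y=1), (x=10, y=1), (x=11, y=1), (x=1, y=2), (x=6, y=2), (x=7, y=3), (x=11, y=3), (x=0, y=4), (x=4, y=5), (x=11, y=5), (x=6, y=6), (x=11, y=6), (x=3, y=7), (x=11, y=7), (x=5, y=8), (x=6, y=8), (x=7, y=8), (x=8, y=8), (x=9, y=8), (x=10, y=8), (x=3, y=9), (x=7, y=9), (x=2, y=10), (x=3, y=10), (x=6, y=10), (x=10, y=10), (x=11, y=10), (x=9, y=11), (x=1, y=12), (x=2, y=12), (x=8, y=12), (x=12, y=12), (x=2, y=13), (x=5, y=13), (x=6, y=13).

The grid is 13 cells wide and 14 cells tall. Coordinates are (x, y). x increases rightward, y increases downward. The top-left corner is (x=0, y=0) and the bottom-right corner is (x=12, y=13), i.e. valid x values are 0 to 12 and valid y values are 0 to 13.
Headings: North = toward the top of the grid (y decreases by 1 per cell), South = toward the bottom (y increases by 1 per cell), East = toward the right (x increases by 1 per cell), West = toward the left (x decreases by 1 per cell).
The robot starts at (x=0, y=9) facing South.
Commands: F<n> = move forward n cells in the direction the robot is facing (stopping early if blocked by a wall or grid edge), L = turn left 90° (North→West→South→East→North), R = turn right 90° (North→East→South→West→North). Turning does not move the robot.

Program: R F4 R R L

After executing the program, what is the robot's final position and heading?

Answer: Final position: (x=0, y=9), facing North

Derivation:
Start: (x=0, y=9), facing South
  R: turn right, now facing West
  F4: move forward 0/4 (blocked), now at (x=0, y=9)
  R: turn right, now facing North
  R: turn right, now facing East
  L: turn left, now facing North
Final: (x=0, y=9), facing North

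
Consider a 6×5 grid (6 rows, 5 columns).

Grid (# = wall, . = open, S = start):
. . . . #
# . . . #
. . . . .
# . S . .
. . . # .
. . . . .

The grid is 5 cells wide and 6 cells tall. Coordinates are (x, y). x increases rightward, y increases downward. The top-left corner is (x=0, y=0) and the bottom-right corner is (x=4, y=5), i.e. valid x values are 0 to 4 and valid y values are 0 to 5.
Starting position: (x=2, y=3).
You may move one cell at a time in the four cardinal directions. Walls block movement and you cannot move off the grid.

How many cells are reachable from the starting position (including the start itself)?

Answer: Reachable cells: 25

Derivation:
BFS flood-fill from (x=2, y=3):
  Distance 0: (x=2, y=3)
  Distance 1: (x=2, y=2), (x=1, y=3), (x=3, y=3), (x=2, y=4)
  Distance 2: (x=2, y=1), (x=1, y=2), (x=3, y=2), (x=4, y=3), (x=1, y=4), (x=2, y=5)
  Distance 3: (x=2, y=0), (x=1, y=1), (x=3, y=1), (x=0, y=2), (x=4, y=2), (x=0, y=4), (x=4, y=4), (x=1, y=5), (x=3, y=5)
  Distance 4: (x=1, y=0), (x=3, y=0), (x=0, y=5), (x=4, y=5)
  Distance 5: (x=0, y=0)
Total reachable: 25 (grid has 25 open cells total)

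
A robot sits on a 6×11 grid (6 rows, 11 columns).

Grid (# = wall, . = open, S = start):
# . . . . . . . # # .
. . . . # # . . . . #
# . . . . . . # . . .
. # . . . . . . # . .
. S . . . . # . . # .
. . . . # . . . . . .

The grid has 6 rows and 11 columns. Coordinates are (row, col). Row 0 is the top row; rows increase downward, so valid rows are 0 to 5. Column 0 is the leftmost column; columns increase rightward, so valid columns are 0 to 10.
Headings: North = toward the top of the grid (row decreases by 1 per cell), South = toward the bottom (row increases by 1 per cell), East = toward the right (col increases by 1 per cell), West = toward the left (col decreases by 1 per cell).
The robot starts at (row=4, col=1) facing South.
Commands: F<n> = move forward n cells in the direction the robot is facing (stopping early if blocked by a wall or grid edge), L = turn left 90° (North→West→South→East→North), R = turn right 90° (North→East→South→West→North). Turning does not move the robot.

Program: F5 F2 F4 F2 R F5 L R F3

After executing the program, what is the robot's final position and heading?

Start: (row=4, col=1), facing South
  F5: move forward 1/5 (blocked), now at (row=5, col=1)
  F2: move forward 0/2 (blocked), now at (row=5, col=1)
  F4: move forward 0/4 (blocked), now at (row=5, col=1)
  F2: move forward 0/2 (blocked), now at (row=5, col=1)
  R: turn right, now facing West
  F5: move forward 1/5 (blocked), now at (row=5, col=0)
  L: turn left, now facing South
  R: turn right, now facing West
  F3: move forward 0/3 (blocked), now at (row=5, col=0)
Final: (row=5, col=0), facing West

Answer: Final position: (row=5, col=0), facing West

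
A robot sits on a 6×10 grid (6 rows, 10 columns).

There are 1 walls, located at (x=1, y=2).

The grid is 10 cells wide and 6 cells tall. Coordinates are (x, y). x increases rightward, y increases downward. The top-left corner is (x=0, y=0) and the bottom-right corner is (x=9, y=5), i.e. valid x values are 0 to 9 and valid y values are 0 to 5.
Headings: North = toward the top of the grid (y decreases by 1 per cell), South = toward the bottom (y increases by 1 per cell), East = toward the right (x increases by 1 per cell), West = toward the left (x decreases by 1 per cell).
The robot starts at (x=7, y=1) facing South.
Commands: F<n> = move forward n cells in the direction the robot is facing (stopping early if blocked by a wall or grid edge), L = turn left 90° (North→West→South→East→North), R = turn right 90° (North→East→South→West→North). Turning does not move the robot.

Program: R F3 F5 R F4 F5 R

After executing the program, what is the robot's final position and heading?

Start: (x=7, y=1), facing South
  R: turn right, now facing West
  F3: move forward 3, now at (x=4, y=1)
  F5: move forward 4/5 (blocked), now at (x=0, y=1)
  R: turn right, now facing North
  F4: move forward 1/4 (blocked), now at (x=0, y=0)
  F5: move forward 0/5 (blocked), now at (x=0, y=0)
  R: turn right, now facing East
Final: (x=0, y=0), facing East

Answer: Final position: (x=0, y=0), facing East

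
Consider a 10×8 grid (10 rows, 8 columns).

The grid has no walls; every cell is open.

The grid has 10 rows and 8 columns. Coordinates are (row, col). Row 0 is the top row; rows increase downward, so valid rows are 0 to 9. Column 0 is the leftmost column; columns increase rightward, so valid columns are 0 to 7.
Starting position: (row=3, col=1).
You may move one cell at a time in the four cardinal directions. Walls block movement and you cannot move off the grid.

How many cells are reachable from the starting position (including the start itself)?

BFS flood-fill from (row=3, col=1):
  Distance 0: (row=3, col=1)
  Distance 1: (row=2, col=1), (row=3, col=0), (row=3, col=2), (row=4, col=1)
  Distance 2: (row=1, col=1), (row=2, col=0), (row=2, col=2), (row=3, col=3), (row=4, col=0), (row=4, col=2), (row=5, col=1)
  Distance 3: (row=0, col=1), (row=1, col=0), (row=1, col=2), (row=2, col=3), (row=3, col=4), (row=4, col=3), (row=5, col=0), (row=5, col=2), (row=6, col=1)
  Distance 4: (row=0, col=0), (row=0, col=2), (row=1, col=3), (row=2, col=4), (row=3, col=5), (row=4, col=4), (row=5, col=3), (row=6, col=0), (row=6, col=2), (row=7, col=1)
  Distance 5: (row=0, col=3), (row=1, col=4), (row=2, col=5), (row=3, col=6), (row=4, col=5), (row=5, col=4), (row=6, col=3), (row=7, col=0), (row=7, col=2), (row=8, col=1)
  Distance 6: (row=0, col=4), (row=1, col=5), (row=2, col=6), (row=3, col=7), (row=4, col=6), (row=5, col=5), (row=6, col=4), (row=7, col=3), (row=8, col=0), (row=8, col=2), (row=9, col=1)
  Distance 7: (row=0, col=5), (row=1, col=6), (row=2, col=7), (row=4, col=7), (row=5, col=6), (row=6, col=5), (row=7, col=4), (row=8, col=3), (row=9, col=0), (row=9, col=2)
  Distance 8: (row=0, col=6), (row=1, col=7), (row=5, col=7), (row=6, col=6), (row=7, col=5), (row=8, col=4), (row=9, col=3)
  Distance 9: (row=0, col=7), (row=6, col=7), (row=7, col=6), (row=8, col=5), (row=9, col=4)
  Distance 10: (row=7, col=7), (row=8, col=6), (row=9, col=5)
  Distance 11: (row=8, col=7), (row=9, col=6)
  Distance 12: (row=9, col=7)
Total reachable: 80 (grid has 80 open cells total)

Answer: Reachable cells: 80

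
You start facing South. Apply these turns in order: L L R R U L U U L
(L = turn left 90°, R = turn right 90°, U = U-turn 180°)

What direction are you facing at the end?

Answer: Final heading: South

Derivation:
Start: South
  L (left (90° counter-clockwise)) -> East
  L (left (90° counter-clockwise)) -> North
  R (right (90° clockwise)) -> East
  R (right (90° clockwise)) -> South
  U (U-turn (180°)) -> North
  L (left (90° counter-clockwise)) -> West
  U (U-turn (180°)) -> East
  U (U-turn (180°)) -> West
  L (left (90° counter-clockwise)) -> South
Final: South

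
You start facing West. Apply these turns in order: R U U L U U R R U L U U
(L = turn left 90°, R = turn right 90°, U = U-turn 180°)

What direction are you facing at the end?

Answer: Final heading: South

Derivation:
Start: West
  R (right (90° clockwise)) -> North
  U (U-turn (180°)) -> South
  U (U-turn (180°)) -> North
  L (left (90° counter-clockwise)) -> West
  U (U-turn (180°)) -> East
  U (U-turn (180°)) -> West
  R (right (90° clockwise)) -> North
  R (right (90° clockwise)) -> East
  U (U-turn (180°)) -> West
  L (left (90° counter-clockwise)) -> South
  U (U-turn (180°)) -> North
  U (U-turn (180°)) -> South
Final: South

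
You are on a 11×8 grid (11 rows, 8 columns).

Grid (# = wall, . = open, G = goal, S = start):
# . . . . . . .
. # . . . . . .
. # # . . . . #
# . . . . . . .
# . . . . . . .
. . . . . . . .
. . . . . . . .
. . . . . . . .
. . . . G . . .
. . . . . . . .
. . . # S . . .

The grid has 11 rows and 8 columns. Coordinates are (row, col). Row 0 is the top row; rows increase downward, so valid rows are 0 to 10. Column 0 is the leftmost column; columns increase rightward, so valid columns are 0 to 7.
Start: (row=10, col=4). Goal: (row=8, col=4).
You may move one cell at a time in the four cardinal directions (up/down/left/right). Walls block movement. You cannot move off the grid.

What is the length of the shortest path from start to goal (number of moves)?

Answer: Shortest path length: 2

Derivation:
BFS from (row=10, col=4) until reaching (row=8, col=4):
  Distance 0: (row=10, col=4)
  Distance 1: (row=9, col=4), (row=10, col=5)
  Distance 2: (row=8, col=4), (row=9, col=3), (row=9, col=5), (row=10, col=6)  <- goal reached here
One shortest path (2 moves): (row=10, col=4) -> (row=9, col=4) -> (row=8, col=4)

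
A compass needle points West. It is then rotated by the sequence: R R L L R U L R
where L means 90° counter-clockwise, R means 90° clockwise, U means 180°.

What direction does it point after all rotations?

Start: West
  R (right (90° clockwise)) -> North
  R (right (90° clockwise)) -> East
  L (left (90° counter-clockwise)) -> North
  L (left (90° counter-clockwise)) -> West
  R (right (90° clockwise)) -> North
  U (U-turn (180°)) -> South
  L (left (90° counter-clockwise)) -> East
  R (right (90° clockwise)) -> South
Final: South

Answer: Final heading: South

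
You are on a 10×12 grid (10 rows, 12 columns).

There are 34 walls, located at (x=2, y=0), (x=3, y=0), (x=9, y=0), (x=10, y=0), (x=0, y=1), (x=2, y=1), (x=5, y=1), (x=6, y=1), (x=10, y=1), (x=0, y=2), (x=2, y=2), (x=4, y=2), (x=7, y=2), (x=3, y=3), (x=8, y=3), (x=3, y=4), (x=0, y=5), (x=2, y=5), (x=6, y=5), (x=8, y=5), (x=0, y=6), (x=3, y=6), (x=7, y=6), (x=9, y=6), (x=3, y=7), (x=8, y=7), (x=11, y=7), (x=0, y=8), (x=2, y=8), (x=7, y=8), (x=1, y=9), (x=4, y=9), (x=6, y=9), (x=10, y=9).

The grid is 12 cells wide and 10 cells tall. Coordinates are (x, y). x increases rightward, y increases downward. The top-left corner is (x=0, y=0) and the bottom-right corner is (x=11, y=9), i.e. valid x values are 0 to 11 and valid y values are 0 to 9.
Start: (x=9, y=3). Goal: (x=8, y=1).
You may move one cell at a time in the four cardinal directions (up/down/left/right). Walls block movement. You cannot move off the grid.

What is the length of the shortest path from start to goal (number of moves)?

Answer: Shortest path length: 3

Derivation:
BFS from (x=9, y=3) until reaching (x=8, y=1):
  Distance 0: (x=9, y=3)
  Distance 1: (x=9, y=2), (x=10, y=3), (x=9, y=4)
  Distance 2: (x=9, y=1), (x=8, y=2), (x=10, y=2), (x=11, y=3), (x=8, y=4), (x=10, y=4), (x=9, y=5)
  Distance 3: (x=8, y=1), (x=11, y=2), (x=7, y=4), (x=11, y=4), (x=10, y=5)  <- goal reached here
One shortest path (3 moves): (x=9, y=3) -> (x=9, y=2) -> (x=8, y=2) -> (x=8, y=1)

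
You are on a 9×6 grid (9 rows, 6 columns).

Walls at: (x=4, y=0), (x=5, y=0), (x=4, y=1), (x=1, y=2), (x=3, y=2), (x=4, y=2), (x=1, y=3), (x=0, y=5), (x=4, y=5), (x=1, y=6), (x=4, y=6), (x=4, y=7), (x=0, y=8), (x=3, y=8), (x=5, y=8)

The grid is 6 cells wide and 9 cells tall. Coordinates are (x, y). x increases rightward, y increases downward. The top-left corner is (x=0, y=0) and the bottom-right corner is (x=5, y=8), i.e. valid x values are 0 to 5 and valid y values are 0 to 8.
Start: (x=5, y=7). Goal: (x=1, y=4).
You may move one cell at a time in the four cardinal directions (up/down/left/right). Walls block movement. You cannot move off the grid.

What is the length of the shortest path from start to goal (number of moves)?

BFS from (x=5, y=7) until reaching (x=1, y=4):
  Distance 0: (x=5, y=7)
  Distance 1: (x=5, y=6)
  Distance 2: (x=5, y=5)
  Distance 3: (x=5, y=4)
  Distance 4: (x=5, y=3), (x=4, y=4)
  Distance 5: (x=5, y=2), (x=4, y=3), (x=3, y=4)
  Distance 6: (x=5, y=1), (x=3, y=3), (x=2, y=4), (x=3, y=5)
  Distance 7: (x=2, y=3), (x=1, y=4), (x=2, y=5), (x=3, y=6)  <- goal reached here
One shortest path (7 moves): (x=5, y=7) -> (x=5, y=6) -> (x=5, y=5) -> (x=5, y=4) -> (x=4, y=4) -> (x=3, y=4) -> (x=2, y=4) -> (x=1, y=4)

Answer: Shortest path length: 7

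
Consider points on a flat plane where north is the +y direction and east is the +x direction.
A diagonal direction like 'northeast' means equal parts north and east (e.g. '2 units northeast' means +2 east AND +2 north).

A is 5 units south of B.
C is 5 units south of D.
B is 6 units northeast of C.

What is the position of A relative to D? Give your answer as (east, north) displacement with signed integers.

Answer: A is at (east=6, north=-4) relative to D.

Derivation:
Place D at the origin (east=0, north=0).
  C is 5 units south of D: delta (east=+0, north=-5); C at (east=0, north=-5).
  B is 6 units northeast of C: delta (east=+6, north=+6); B at (east=6, north=1).
  A is 5 units south of B: delta (east=+0, north=-5); A at (east=6, north=-4).
Therefore A relative to D: (east=6, north=-4).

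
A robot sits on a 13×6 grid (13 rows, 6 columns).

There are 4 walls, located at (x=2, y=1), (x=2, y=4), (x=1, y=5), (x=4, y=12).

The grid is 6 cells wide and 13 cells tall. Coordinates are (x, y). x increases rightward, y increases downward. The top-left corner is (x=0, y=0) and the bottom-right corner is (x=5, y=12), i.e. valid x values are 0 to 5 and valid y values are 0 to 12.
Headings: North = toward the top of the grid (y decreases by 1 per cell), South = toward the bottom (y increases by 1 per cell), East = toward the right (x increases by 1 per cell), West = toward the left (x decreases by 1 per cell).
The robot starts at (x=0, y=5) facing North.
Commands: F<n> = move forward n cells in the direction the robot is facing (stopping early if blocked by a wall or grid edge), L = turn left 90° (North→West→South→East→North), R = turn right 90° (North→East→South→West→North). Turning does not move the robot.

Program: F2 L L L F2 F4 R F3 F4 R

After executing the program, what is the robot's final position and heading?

Answer: Final position: (x=5, y=10), facing West

Derivation:
Start: (x=0, y=5), facing North
  F2: move forward 2, now at (x=0, y=3)
  L: turn left, now facing West
  L: turn left, now facing South
  L: turn left, now facing East
  F2: move forward 2, now at (x=2, y=3)
  F4: move forward 3/4 (blocked), now at (x=5, y=3)
  R: turn right, now facing South
  F3: move forward 3, now at (x=5, y=6)
  F4: move forward 4, now at (x=5, y=10)
  R: turn right, now facing West
Final: (x=5, y=10), facing West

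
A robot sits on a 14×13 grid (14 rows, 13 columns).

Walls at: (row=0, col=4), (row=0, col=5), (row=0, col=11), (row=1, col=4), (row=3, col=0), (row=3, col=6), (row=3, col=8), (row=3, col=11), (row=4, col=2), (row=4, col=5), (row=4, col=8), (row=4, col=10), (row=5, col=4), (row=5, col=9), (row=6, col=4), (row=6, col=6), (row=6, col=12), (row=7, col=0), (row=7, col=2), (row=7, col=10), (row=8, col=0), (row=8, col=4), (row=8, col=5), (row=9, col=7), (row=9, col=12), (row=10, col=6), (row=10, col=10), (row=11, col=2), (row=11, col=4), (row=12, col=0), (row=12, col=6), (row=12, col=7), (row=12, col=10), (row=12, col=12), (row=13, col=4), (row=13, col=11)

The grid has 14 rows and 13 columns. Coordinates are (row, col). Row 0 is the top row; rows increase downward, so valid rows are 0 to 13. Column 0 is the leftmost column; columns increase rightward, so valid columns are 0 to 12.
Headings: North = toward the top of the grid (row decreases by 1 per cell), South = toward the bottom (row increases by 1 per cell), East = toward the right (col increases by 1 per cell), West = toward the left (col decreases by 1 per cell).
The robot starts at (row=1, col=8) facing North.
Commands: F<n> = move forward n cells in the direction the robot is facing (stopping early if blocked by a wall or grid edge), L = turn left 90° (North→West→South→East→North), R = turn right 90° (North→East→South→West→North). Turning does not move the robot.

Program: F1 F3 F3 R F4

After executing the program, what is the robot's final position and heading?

Start: (row=1, col=8), facing North
  F1: move forward 1, now at (row=0, col=8)
  F3: move forward 0/3 (blocked), now at (row=0, col=8)
  F3: move forward 0/3 (blocked), now at (row=0, col=8)
  R: turn right, now facing East
  F4: move forward 2/4 (blocked), now at (row=0, col=10)
Final: (row=0, col=10), facing East

Answer: Final position: (row=0, col=10), facing East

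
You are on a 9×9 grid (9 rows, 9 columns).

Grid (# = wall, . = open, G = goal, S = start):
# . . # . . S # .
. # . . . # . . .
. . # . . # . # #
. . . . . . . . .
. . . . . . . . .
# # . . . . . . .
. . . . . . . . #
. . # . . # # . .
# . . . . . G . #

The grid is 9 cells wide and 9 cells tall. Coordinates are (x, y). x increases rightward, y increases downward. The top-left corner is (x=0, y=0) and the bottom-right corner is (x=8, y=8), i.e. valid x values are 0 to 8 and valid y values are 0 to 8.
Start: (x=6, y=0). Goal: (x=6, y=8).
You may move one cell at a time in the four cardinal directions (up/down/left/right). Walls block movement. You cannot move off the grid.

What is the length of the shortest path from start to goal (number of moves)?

Answer: Shortest path length: 10

Derivation:
BFS from (x=6, y=0) until reaching (x=6, y=8):
  Distance 0: (x=6, y=0)
  Distance 1: (x=5, y=0), (x=6, y=1)
  Distance 2: (x=4, y=0), (x=7, y=1), (x=6, y=2)
  Distance 3: (x=4, y=1), (x=8, y=1), (x=6, y=3)
  Distance 4: (x=8, y=0), (x=3, y=1), (x=4, y=2), (x=5, y=3), (x=7, y=3), (x=6, y=4)
  Distance 5: (x=2, y=1), (x=3, y=2), (x=4, y=3), (x=8, y=3), (x=5, y=4), (x=7, y=4), (x=6, y=5)
  Distance 6: (x=2, y=0), (x=3, y=3), (x=4, y=4), (x=8, y=4), (x=5, y=5), (x=7, y=5), (x=6, y=6)
  Distance 7: (x=1, y=0), (x=2, y=3), (x=3, y=4), (x=4, y=5), (x=8, y=5), (x=5, y=6), (x=7, y=6)
  Distance 8: (x=1, y=3), (x=2, y=4), (x=3, y=5), (x=4, y=6), (x=7, y=7)
  Distance 9: (x=1, y=2), (x=0, y=3), (x=1, y=4), (x=2, y=5), (x=3, y=6), (x=4, y=7), (x=8, y=7), (x=7, y=8)
  Distance 10: (x=0, y=2), (x=0, y=4), (x=2, y=6), (x=3, y=7), (x=4, y=8), (x=6, y=8)  <- goal reached here
One shortest path (10 moves): (x=6, y=0) -> (x=6, y=1) -> (x=6, y=2) -> (x=6, y=3) -> (x=7, y=3) -> (x=7, y=4) -> (x=7, y=5) -> (x=7, y=6) -> (x=7, y=7) -> (x=7, y=8) -> (x=6, y=8)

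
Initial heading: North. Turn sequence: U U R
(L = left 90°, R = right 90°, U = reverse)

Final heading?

Start: North
  U (U-turn (180°)) -> South
  U (U-turn (180°)) -> North
  R (right (90° clockwise)) -> East
Final: East

Answer: Final heading: East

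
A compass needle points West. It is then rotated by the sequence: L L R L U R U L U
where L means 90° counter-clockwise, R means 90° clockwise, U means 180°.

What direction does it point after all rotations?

Start: West
  L (left (90° counter-clockwise)) -> South
  L (left (90° counter-clockwise)) -> East
  R (right (90° clockwise)) -> South
  L (left (90° counter-clockwise)) -> East
  U (U-turn (180°)) -> West
  R (right (90° clockwise)) -> North
  U (U-turn (180°)) -> South
  L (left (90° counter-clockwise)) -> East
  U (U-turn (180°)) -> West
Final: West

Answer: Final heading: West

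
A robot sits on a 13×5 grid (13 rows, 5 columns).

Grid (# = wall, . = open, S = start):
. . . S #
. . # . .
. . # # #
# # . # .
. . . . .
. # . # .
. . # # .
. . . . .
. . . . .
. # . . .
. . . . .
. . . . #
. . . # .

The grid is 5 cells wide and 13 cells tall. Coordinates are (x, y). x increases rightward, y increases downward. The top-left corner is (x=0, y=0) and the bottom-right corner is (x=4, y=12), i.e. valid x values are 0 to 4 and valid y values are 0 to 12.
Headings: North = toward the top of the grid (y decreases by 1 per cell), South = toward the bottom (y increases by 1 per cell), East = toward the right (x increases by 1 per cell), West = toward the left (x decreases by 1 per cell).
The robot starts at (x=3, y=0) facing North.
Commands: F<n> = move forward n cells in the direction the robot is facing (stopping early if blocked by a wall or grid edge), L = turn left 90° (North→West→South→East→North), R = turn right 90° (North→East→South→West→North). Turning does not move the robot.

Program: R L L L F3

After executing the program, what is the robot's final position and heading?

Answer: Final position: (x=3, y=1), facing South

Derivation:
Start: (x=3, y=0), facing North
  R: turn right, now facing East
  L: turn left, now facing North
  L: turn left, now facing West
  L: turn left, now facing South
  F3: move forward 1/3 (blocked), now at (x=3, y=1)
Final: (x=3, y=1), facing South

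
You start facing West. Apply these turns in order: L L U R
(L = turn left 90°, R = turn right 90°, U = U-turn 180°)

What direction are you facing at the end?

Answer: Final heading: North

Derivation:
Start: West
  L (left (90° counter-clockwise)) -> South
  L (left (90° counter-clockwise)) -> East
  U (U-turn (180°)) -> West
  R (right (90° clockwise)) -> North
Final: North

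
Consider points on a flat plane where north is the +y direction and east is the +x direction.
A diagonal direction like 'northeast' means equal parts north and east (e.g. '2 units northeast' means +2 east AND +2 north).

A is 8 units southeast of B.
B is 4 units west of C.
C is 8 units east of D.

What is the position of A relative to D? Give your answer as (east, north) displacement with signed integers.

Place D at the origin (east=0, north=0).
  C is 8 units east of D: delta (east=+8, north=+0); C at (east=8, north=0).
  B is 4 units west of C: delta (east=-4, north=+0); B at (east=4, north=0).
  A is 8 units southeast of B: delta (east=+8, north=-8); A at (east=12, north=-8).
Therefore A relative to D: (east=12, north=-8).

Answer: A is at (east=12, north=-8) relative to D.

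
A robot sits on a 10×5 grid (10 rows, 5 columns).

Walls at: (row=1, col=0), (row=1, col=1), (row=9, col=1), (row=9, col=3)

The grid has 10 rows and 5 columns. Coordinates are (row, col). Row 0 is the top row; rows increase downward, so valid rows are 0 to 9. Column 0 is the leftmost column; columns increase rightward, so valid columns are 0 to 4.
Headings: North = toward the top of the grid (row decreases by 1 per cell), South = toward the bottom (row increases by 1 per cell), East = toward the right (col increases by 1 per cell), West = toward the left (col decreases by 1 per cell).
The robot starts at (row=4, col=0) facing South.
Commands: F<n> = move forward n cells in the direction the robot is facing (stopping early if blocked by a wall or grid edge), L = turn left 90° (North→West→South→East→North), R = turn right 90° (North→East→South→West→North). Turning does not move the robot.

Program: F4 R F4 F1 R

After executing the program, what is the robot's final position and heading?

Answer: Final position: (row=8, col=0), facing North

Derivation:
Start: (row=4, col=0), facing South
  F4: move forward 4, now at (row=8, col=0)
  R: turn right, now facing West
  F4: move forward 0/4 (blocked), now at (row=8, col=0)
  F1: move forward 0/1 (blocked), now at (row=8, col=0)
  R: turn right, now facing North
Final: (row=8, col=0), facing North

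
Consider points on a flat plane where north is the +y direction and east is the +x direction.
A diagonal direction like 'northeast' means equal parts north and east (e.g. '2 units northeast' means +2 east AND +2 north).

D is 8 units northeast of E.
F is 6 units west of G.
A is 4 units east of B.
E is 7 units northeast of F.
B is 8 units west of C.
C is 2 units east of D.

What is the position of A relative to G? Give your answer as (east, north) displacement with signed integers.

Place G at the origin (east=0, north=0).
  F is 6 units west of G: delta (east=-6, north=+0); F at (east=-6, north=0).
  E is 7 units northeast of F: delta (east=+7, north=+7); E at (east=1, north=7).
  D is 8 units northeast of E: delta (east=+8, north=+8); D at (east=9, north=15).
  C is 2 units east of D: delta (east=+2, north=+0); C at (east=11, north=15).
  B is 8 units west of C: delta (east=-8, north=+0); B at (east=3, north=15).
  A is 4 units east of B: delta (east=+4, north=+0); A at (east=7, north=15).
Therefore A relative to G: (east=7, north=15).

Answer: A is at (east=7, north=15) relative to G.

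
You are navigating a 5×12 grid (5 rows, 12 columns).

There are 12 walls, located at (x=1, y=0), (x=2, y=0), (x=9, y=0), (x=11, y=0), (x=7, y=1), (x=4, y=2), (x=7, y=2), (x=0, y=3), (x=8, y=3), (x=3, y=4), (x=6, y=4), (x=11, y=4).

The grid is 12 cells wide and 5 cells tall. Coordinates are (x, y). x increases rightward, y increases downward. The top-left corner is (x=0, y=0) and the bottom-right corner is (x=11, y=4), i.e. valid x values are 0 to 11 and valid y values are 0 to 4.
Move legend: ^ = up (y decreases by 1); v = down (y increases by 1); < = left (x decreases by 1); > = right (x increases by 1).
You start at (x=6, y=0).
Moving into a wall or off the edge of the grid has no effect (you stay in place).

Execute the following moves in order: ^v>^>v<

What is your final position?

Start: (x=6, y=0)
  ^ (up): blocked, stay at (x=6, y=0)
  v (down): (x=6, y=0) -> (x=6, y=1)
  > (right): blocked, stay at (x=6, y=1)
  ^ (up): (x=6, y=1) -> (x=6, y=0)
  > (right): (x=6, y=0) -> (x=7, y=0)
  v (down): blocked, stay at (x=7, y=0)
  < (left): (x=7, y=0) -> (x=6, y=0)
Final: (x=6, y=0)

Answer: Final position: (x=6, y=0)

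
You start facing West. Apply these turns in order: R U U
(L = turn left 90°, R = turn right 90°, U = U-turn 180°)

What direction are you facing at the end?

Start: West
  R (right (90° clockwise)) -> North
  U (U-turn (180°)) -> South
  U (U-turn (180°)) -> North
Final: North

Answer: Final heading: North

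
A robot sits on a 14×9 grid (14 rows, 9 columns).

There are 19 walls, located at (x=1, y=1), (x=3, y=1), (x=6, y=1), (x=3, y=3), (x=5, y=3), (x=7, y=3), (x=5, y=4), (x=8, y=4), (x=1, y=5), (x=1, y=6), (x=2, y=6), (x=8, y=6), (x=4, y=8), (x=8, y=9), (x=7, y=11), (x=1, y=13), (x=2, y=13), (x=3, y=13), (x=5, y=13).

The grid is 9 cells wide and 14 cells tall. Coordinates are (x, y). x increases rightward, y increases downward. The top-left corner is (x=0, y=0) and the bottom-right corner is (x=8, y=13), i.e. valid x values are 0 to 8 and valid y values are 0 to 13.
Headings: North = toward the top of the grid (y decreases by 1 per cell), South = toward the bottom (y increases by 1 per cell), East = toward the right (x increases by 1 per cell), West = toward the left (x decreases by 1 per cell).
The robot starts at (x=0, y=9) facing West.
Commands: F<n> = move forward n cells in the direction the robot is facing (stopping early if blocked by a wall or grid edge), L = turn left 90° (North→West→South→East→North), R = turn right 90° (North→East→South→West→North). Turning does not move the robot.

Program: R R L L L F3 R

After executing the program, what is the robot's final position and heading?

Answer: Final position: (x=0, y=12), facing West

Derivation:
Start: (x=0, y=9), facing West
  R: turn right, now facing North
  R: turn right, now facing East
  L: turn left, now facing North
  L: turn left, now facing West
  L: turn left, now facing South
  F3: move forward 3, now at (x=0, y=12)
  R: turn right, now facing West
Final: (x=0, y=12), facing West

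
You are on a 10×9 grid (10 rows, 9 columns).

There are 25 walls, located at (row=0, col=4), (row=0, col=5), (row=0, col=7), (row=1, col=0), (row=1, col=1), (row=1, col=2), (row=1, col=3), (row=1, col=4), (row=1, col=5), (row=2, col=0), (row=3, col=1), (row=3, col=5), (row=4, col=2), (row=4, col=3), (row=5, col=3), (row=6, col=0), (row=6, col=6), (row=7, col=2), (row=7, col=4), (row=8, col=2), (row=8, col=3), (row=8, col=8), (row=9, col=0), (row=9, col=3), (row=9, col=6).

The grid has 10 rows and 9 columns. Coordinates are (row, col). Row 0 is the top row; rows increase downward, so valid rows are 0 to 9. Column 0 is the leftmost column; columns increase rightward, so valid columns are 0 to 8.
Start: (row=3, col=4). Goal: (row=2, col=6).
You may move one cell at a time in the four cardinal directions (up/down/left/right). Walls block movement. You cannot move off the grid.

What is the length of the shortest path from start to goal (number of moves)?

Answer: Shortest path length: 3

Derivation:
BFS from (row=3, col=4) until reaching (row=2, col=6):
  Distance 0: (row=3, col=4)
  Distance 1: (row=2, col=4), (row=3, col=3), (row=4, col=4)
  Distance 2: (row=2, col=3), (row=2, col=5), (row=3, col=2), (row=4, col=5), (row=5, col=4)
  Distance 3: (row=2, col=2), (row=2, col=6), (row=4, col=6), (row=5, col=5), (row=6, col=4)  <- goal reached here
One shortest path (3 moves): (row=3, col=4) -> (row=2, col=4) -> (row=2, col=5) -> (row=2, col=6)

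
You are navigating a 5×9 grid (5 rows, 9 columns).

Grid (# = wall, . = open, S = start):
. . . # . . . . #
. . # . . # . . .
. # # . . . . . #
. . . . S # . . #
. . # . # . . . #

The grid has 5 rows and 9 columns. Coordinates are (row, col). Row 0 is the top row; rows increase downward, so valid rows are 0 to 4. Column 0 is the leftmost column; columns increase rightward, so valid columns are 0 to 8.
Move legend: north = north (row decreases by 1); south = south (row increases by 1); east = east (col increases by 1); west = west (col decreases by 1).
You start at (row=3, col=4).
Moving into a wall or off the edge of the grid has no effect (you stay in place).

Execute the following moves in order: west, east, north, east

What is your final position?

Start: (row=3, col=4)
  west (west): (row=3, col=4) -> (row=3, col=3)
  east (east): (row=3, col=3) -> (row=3, col=4)
  north (north): (row=3, col=4) -> (row=2, col=4)
  east (east): (row=2, col=4) -> (row=2, col=5)
Final: (row=2, col=5)

Answer: Final position: (row=2, col=5)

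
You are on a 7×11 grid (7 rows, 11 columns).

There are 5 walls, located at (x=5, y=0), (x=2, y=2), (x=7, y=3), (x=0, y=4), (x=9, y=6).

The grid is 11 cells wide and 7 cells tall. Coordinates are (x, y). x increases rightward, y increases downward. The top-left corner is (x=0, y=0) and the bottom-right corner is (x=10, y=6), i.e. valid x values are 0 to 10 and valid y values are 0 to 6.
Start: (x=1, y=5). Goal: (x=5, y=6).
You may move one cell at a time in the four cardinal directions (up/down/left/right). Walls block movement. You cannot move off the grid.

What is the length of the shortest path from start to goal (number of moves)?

BFS from (x=1, y=5) until reaching (x=5, y=6):
  Distance 0: (x=1, y=5)
  Distance 1: (x=1, y=4), (x=0, y=5), (x=2, y=5), (x=1, y=6)
  Distance 2: (x=1, y=3), (x=2, y=4), (x=3, y=5), (x=0, y=6), (x=2, y=6)
  Distance 3: (x=1, y=2), (x=0, y=3), (x=2, y=3), (x=3, y=4), (x=4, y=5), (x=3, y=6)
  Distance 4: (x=1, y=1), (x=0, y=2), (x=3, y=3), (x=4, y=4), (x=5, y=5), (x=4, y=6)
  Distance 5: (x=1, y=0), (x=0, y=1), (x=2, y=1), (x=3, y=2), (x=4, y=3), (x=5, y=4), (x=6, y=5), (x=5, y=6)  <- goal reached here
One shortest path (5 moves): (x=1, y=5) -> (x=2, y=5) -> (x=3, y=5) -> (x=4, y=5) -> (x=5, y=5) -> (x=5, y=6)

Answer: Shortest path length: 5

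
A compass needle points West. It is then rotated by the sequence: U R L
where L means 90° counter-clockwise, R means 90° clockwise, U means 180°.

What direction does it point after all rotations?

Start: West
  U (U-turn (180°)) -> East
  R (right (90° clockwise)) -> South
  L (left (90° counter-clockwise)) -> East
Final: East

Answer: Final heading: East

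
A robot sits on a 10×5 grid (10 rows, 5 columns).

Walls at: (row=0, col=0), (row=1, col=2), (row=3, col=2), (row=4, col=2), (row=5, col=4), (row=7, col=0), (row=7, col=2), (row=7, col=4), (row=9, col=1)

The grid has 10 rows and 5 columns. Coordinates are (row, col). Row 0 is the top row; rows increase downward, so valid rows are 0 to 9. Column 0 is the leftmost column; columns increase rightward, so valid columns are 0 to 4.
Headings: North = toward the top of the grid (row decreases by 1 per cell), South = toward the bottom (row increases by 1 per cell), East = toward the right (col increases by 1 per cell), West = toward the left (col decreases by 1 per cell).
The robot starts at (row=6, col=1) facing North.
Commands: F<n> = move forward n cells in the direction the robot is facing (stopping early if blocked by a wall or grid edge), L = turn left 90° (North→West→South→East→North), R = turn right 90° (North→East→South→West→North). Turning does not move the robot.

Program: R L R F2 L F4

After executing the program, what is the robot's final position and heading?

Start: (row=6, col=1), facing North
  R: turn right, now facing East
  L: turn left, now facing North
  R: turn right, now facing East
  F2: move forward 2, now at (row=6, col=3)
  L: turn left, now facing North
  F4: move forward 4, now at (row=2, col=3)
Final: (row=2, col=3), facing North

Answer: Final position: (row=2, col=3), facing North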